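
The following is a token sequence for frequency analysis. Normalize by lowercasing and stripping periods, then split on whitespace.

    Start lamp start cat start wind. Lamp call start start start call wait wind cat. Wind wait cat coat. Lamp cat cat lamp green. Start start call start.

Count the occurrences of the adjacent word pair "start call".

2

Scanning the 27 overlapping bigram windows for "start call":
  position 11–12: start call
  position 26–27: start call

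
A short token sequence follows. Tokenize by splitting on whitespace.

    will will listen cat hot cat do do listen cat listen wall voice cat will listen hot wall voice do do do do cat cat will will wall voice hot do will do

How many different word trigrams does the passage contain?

30

33 tokens → 31 trigram windows in total.
Repeated trigrams (each contributes count−1 duplicates):
  do do do: 2
1 duplicate windows → 31 − 1 = 30 distinct.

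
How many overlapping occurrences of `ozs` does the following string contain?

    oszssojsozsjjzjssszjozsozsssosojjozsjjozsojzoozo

Sliding a length-3 window over the 48 characters (46 positions):
  position 9–11: ozs
  position 21–23: ozs
  position 24–26: ozs
  position 34–36: ozs
  position 39–41: ozs

5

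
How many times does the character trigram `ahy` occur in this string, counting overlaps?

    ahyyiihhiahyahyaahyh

4

Sliding a length-3 window over the 20 characters (18 positions):
  position 1–3: ahy
  position 10–12: ahy
  position 13–15: ahy
  position 17–19: ahy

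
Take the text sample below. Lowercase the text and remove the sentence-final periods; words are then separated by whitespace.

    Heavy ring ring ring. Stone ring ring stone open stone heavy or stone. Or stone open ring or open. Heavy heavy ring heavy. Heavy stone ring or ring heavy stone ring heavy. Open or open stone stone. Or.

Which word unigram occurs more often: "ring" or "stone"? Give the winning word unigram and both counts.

"ring" (10 vs 9)

"ring": 10 occurrences
"stone": 9 occurrences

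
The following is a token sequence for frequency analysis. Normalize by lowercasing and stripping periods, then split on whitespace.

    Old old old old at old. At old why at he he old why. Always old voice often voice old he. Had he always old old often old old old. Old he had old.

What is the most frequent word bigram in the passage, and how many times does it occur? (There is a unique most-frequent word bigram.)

"old old", 7 times

Bigram frequencies (highest first):
  old old: 7
  old at: 2
  at old: 2
  old why: 2
  always old: 2
  old he: 2
  … (15 more, each ≤ 2)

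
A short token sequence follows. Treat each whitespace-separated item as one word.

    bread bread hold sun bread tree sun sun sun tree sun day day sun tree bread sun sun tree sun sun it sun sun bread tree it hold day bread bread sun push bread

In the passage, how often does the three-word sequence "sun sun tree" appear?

Scanning the 32 overlapping trigram windows for "sun sun tree":
  position 8–10: sun sun tree
  position 17–19: sun sun tree

2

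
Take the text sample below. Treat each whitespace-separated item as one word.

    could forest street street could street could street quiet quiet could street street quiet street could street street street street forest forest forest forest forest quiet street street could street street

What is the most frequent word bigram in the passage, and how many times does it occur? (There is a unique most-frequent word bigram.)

Bigram frequencies (highest first):
  street street: 7
  could street: 5
  street could: 4
  forest forest: 4
  street quiet: 2
  quiet street: 2
  … (6 more, each ≤ 1)

"street street", 7 times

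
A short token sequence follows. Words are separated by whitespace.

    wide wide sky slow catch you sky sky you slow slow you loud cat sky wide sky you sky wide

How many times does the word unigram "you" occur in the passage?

Scanning the 20 tokens for "you":
  position 6: you
  position 9: you
  position 12: you
  position 18: you

4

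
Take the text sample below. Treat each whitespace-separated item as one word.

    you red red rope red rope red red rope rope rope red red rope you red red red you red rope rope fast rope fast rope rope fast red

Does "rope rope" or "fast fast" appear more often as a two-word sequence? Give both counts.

"rope rope": 4 occurrences
"fast fast": 0 occurrences

"rope rope" (4 vs 0)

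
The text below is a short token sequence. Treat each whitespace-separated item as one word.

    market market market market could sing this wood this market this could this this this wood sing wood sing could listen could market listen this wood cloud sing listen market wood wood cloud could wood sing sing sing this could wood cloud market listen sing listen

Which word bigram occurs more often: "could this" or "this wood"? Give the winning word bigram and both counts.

"could this": 1 occurrence
"this wood": 3 occurrences

"this wood" (3 vs 1)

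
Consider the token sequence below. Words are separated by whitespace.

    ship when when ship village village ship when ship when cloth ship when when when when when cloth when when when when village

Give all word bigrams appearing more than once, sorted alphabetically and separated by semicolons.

Bigram counts meeting the condition (more than once):
  ship when: 4
  when cloth: 2
  when ship: 2
  when when: 8

ship when; when cloth; when ship; when when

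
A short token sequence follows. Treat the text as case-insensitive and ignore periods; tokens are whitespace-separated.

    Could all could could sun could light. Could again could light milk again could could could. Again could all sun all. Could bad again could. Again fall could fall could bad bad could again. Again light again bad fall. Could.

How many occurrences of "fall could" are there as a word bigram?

3

Scanning the 39 overlapping bigram windows for "fall could":
  position 27–28: fall could
  position 29–30: fall could
  position 39–40: fall could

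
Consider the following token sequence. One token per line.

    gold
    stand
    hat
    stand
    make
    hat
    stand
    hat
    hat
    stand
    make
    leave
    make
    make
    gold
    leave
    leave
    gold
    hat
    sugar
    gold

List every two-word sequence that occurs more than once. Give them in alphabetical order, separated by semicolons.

hat stand; stand hat; stand make

Bigram counts meeting the condition (more than once):
  hat stand: 3
  stand hat: 2
  stand make: 2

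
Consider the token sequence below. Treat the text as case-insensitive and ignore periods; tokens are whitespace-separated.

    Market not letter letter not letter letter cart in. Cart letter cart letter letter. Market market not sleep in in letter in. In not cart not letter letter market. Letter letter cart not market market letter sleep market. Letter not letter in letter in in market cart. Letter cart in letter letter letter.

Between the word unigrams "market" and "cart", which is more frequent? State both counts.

"market" (8 vs 7)

"market": 8 occurrences
"cart": 7 occurrences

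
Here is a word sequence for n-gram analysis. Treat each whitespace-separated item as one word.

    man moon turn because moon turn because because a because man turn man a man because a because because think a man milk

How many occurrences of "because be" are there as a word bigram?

Scanning the 22 overlapping bigram windows for "because be":
  (none found)

0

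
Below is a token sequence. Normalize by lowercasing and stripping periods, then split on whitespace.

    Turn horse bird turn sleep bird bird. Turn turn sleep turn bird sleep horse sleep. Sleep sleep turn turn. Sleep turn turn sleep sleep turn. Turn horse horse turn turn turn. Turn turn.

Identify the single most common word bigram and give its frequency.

Bigram frequencies (highest first):
  turn turn: 8
  turn sleep: 4
  sleep turn: 4
  sleep sleep: 3
  turn horse: 2
  bird turn: 2
  … (9 more, each ≤ 1)

"turn turn", 8 times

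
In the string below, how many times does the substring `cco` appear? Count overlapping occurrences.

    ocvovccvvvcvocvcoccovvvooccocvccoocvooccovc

Sliding a length-3 window over the 43 characters (41 positions):
  position 18–20: cco
  position 26–28: cco
  position 31–33: cco
  position 39–41: cco

4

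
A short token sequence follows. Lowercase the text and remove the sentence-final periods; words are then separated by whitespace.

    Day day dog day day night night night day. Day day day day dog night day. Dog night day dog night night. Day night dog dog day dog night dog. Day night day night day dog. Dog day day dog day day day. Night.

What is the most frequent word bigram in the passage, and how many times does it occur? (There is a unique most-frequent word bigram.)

Bigram frequencies (highest first):
  day day: 9
  day dog: 7
  night day: 6
  dog day: 5
  day night: 5
  dog night: 4
  … (3 more, each ≤ 3)

"day day", 9 times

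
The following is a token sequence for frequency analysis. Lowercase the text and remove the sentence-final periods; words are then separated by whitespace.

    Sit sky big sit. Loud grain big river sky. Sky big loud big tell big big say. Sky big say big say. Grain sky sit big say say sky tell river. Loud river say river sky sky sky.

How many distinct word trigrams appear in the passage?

38 tokens → 36 trigram windows in total.
Repeated trigrams (each contributes count−1 duplicates):
  river sky sky: 2
1 duplicate windows → 36 − 1 = 35 distinct.

35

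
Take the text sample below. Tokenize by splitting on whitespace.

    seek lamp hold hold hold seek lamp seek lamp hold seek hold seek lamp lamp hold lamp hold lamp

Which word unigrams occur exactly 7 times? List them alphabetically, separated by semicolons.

Unigram counts meeting the condition (exactly 7 times):
  hold: 7
  lamp: 7

hold; lamp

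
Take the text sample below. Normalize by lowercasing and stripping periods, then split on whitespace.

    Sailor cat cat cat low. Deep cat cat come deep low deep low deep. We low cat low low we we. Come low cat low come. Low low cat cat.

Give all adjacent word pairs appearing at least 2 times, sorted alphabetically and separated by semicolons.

Bigram counts meeting the condition (at least 2 times):
  cat cat: 4
  cat low: 3
  come low: 2
  deep low: 2
  low cat: 3
  low deep: 3
  low low: 2

cat cat; cat low; come low; deep low; low cat; low deep; low low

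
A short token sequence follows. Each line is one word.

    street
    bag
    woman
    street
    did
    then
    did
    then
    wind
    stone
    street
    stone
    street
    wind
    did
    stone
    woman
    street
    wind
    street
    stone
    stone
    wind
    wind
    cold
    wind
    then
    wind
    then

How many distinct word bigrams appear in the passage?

21

29 tokens → 28 bigram windows in total.
Repeated bigrams (each contributes count−1 duplicates):
  did then: 2
  stone street: 2
  street stone: 2
  street wind: 2
  then wind: 2
  wind then: 2
  woman street: 2
7 duplicate windows → 28 − 7 = 21 distinct.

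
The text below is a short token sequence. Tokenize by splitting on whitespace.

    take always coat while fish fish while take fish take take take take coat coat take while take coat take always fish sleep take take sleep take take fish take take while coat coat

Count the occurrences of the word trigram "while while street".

Scanning the 32 overlapping trigram windows for "while while street":
  (none found)

0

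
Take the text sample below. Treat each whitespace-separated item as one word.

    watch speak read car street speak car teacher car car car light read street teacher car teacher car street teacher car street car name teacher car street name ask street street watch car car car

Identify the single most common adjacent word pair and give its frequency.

"teacher car", 5 times

Bigram frequencies (highest first):
  teacher car: 5
  car street: 4
  car car: 4
  car teacher: 2
  street teacher: 2
  watch speak: 1
  … (16 more, each ≤ 1)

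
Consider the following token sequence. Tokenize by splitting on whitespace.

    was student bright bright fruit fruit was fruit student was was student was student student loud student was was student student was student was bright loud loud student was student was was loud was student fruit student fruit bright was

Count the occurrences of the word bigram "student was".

7

Scanning the 39 overlapping bigram windows for "student was":
  position 9–10: student was
  position 12–13: student was
  position 17–18: student was
  position 21–22: student was
  position 23–24: student was
  position 28–29: student was
  position 30–31: student was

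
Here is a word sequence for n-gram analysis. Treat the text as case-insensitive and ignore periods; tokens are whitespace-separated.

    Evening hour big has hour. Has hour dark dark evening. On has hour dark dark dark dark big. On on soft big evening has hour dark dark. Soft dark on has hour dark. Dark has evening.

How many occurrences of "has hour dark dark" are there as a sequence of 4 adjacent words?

4

Scanning the 33 overlapping 4-gram windows for "has hour dark dark":
  position 6–9: has hour dark dark
  position 12–15: has hour dark dark
  position 24–27: has hour dark dark
  position 31–34: has hour dark dark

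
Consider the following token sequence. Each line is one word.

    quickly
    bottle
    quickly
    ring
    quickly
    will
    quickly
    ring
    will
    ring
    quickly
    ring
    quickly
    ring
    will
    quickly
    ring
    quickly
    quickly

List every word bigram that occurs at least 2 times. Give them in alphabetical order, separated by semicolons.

Bigram counts meeting the condition (at least 2 times):
  quickly ring: 5
  ring quickly: 4
  ring will: 2
  will quickly: 2

quickly ring; ring quickly; ring will; will quickly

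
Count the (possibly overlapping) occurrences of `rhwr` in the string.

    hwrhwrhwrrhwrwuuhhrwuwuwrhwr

Sliding a length-4 window over the 28 characters (25 positions):
  position 3–6: rhwr
  position 6–9: rhwr
  position 10–13: rhwr
  position 25–28: rhwr

4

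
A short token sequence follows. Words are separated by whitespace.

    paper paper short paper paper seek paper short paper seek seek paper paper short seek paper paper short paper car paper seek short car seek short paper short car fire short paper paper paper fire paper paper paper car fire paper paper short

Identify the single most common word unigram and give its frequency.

"paper", 21 times

Unigram frequencies (highest first):
  paper: 21
  short: 9
  seek: 6
  car: 4
  fire: 3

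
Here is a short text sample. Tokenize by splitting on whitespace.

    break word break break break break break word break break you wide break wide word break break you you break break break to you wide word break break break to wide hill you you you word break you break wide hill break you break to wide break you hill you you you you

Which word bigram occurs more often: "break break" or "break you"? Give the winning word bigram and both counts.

"break break" (10 vs 5)

"break break": 10 occurrences
"break you": 5 occurrences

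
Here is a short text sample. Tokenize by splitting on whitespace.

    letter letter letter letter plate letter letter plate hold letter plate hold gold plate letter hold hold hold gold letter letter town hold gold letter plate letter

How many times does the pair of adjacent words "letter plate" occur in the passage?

Scanning the 26 overlapping bigram windows for "letter plate":
  position 4–5: letter plate
  position 7–8: letter plate
  position 10–11: letter plate
  position 25–26: letter plate

4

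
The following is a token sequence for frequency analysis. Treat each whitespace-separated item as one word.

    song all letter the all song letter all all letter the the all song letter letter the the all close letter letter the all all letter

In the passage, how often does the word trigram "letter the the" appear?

2

Scanning the 24 overlapping trigram windows for "letter the the":
  position 10–12: letter the the
  position 16–18: letter the the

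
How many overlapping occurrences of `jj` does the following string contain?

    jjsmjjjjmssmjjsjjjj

Sliding a length-2 window over the 19 characters (18 positions):
  position 1–2: jj
  position 5–6: jj
  position 6–7: jj
  position 7–8: jj
  position 13–14: jj
  position 16–17: jj
  position 17–18: jj
  position 18–19: jj

8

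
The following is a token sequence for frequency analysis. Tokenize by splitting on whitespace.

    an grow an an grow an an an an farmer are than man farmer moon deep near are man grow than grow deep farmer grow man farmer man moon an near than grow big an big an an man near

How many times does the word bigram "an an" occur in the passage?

Scanning the 39 overlapping bigram windows for "an an":
  position 3–4: an an
  position 6–7: an an
  position 7–8: an an
  position 8–9: an an
  position 37–38: an an

5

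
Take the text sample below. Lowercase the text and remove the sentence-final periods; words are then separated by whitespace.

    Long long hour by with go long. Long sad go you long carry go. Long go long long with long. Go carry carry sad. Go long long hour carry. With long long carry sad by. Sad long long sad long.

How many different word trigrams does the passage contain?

34

40 tokens → 38 trigram windows in total.
Repeated trigrams (each contributes count−1 duplicates):
  go long long: 3
  long long hour: 2
  long long sad: 2
4 duplicate windows → 38 − 4 = 34 distinct.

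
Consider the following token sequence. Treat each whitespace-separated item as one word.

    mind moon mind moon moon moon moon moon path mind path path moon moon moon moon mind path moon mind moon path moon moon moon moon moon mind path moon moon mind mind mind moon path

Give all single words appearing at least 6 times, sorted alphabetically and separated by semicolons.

mind; moon; path

Unigram counts meeting the condition (at least 6 times):
  mind: 9
  moon: 20
  path: 7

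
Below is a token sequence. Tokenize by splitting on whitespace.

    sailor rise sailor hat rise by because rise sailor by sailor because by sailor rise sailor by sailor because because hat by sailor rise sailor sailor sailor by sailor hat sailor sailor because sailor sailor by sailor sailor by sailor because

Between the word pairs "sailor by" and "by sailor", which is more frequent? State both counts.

"by sailor" (7 vs 5)

"sailor by": 5 occurrences
"by sailor": 7 occurrences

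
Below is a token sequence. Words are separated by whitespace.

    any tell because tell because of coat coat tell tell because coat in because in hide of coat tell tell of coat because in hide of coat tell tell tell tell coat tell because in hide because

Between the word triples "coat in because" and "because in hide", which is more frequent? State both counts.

"coat in because": 1 occurrence
"because in hide": 3 occurrences

"because in hide" (3 vs 1)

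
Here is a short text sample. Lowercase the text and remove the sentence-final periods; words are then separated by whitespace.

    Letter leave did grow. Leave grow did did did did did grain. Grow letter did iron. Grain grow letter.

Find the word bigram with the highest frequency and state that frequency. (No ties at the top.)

Bigram frequencies (highest first):
  did did: 4
  grain grow: 2
  grow letter: 2
  letter leave: 1
  leave did: 1
  did grow: 1
  … (7 more, each ≤ 1)

"did did", 4 times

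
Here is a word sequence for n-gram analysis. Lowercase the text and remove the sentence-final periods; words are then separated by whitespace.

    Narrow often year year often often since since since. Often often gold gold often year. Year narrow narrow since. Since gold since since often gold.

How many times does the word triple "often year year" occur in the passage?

2

Scanning the 23 overlapping trigram windows for "often year year":
  position 2–4: often year year
  position 14–16: often year year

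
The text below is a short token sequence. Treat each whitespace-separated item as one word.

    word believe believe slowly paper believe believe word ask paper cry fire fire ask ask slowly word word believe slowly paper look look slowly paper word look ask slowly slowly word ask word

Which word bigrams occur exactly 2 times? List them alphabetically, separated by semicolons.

Bigram counts meeting the condition (exactly 2 times):
  ask slowly: 2
  believe believe: 2
  believe slowly: 2
  slowly word: 2
  word ask: 2
  word believe: 2

ask slowly; believe believe; believe slowly; slowly word; word ask; word believe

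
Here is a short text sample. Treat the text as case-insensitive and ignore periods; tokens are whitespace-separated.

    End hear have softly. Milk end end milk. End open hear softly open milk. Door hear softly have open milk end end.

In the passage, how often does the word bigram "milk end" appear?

3

Scanning the 21 overlapping bigram windows for "milk end":
  position 5–6: milk end
  position 8–9: milk end
  position 20–21: milk end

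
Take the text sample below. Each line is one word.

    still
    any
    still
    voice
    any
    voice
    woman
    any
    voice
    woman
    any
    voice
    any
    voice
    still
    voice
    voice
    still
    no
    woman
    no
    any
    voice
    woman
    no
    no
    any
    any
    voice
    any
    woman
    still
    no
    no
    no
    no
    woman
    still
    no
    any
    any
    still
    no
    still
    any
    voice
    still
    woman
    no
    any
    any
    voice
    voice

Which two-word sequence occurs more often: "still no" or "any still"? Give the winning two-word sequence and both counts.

"still no": 4 occurrences
"any still": 2 occurrences

"still no" (4 vs 2)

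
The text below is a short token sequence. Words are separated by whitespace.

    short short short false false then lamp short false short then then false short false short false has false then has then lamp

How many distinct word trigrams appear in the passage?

23 tokens → 21 trigram windows in total.
Repeated trigrams (each contributes count−1 duplicates):
  false short false: 2
  short false short: 2
2 duplicate windows → 21 − 2 = 19 distinct.

19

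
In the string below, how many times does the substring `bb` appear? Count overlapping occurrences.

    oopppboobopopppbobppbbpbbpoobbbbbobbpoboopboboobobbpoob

Sliding a length-2 window over the 55 characters (54 positions):
  position 21–22: bb
  position 24–25: bb
  position 29–30: bb
  position 30–31: bb
  position 31–32: bb
  position 32–33: bb
  position 35–36: bb
  position 50–51: bb

8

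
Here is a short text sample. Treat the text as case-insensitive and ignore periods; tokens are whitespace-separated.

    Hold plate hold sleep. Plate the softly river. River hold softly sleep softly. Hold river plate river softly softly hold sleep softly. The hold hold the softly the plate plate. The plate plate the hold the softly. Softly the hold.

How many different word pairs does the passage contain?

40 tokens → 39 bigram windows in total.
Repeated bigrams (each contributes count−1 duplicates):
  plate the: 3
  softly the: 3
  the hold: 3
  the softly: 3
  hold sleep: 2
  hold the: 2
  plate plate: 2
  sleep softly: 2
  … (3 more repeated)
15 duplicate windows → 39 − 15 = 24 distinct.

24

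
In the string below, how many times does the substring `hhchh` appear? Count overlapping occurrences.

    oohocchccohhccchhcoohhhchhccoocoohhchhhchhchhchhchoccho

Sliding a length-5 window over the 55 characters (51 positions):
  position 22–26: hhchh
  position 34–38: hhchh
  position 38–42: hhchh
  position 41–45: hhchh
  position 44–48: hhchh

5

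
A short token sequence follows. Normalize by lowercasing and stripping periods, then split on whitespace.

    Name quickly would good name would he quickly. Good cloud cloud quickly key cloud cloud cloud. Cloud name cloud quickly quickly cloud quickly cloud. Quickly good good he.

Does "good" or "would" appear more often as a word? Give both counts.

"good" (4 vs 2)

"good": 4 occurrences
"would": 2 occurrences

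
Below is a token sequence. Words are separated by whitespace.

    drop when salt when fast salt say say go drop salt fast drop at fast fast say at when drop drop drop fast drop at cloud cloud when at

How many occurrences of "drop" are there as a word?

7

Scanning the 29 tokens for "drop":
  position 1: drop
  position 10: drop
  position 13: drop
  position 20: drop
  position 21: drop
  position 22: drop
  position 24: drop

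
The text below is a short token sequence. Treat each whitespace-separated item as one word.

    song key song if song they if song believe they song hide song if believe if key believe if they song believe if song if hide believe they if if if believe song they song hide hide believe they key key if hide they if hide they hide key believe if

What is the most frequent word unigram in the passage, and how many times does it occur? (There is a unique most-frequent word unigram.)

"if", 13 times

Unigram frequencies (highest first):
  if: 13
  song: 10
  they: 8
  believe: 8
  hide: 7
  key: 5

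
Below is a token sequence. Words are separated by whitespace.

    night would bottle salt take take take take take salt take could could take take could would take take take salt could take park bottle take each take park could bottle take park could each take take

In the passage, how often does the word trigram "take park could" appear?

2

Scanning the 35 overlapping trigram windows for "take park could":
  position 28–30: take park could
  position 32–34: take park could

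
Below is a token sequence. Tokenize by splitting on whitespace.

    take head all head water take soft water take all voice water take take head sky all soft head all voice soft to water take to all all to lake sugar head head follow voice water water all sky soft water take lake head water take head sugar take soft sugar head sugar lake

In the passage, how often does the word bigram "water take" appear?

6

Scanning the 53 overlapping bigram windows for "water take":
  position 5–6: water take
  position 8–9: water take
  position 12–13: water take
  position 24–25: water take
  position 41–42: water take
  position 45–46: water take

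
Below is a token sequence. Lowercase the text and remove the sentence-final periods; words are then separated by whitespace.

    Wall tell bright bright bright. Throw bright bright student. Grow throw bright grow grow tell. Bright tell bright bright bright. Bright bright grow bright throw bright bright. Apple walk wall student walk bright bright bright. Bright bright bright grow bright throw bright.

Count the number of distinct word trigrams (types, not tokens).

26

42 tokens → 40 trigram windows in total.
Repeated trigrams (each contributes count−1 duplicates):
  bright bright bright: 8
  bright throw bright: 3
  bright bright grow: 2
  bright grow bright: 2
  grow bright throw: 2
  tell bright bright: 2
  throw bright bright: 2
14 duplicate windows → 40 − 14 = 26 distinct.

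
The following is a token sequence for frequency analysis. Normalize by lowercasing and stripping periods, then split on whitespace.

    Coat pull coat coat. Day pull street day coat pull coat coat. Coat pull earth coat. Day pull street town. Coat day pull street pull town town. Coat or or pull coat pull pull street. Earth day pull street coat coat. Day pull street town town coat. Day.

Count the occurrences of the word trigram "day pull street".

Scanning the 46 overlapping trigram windows for "day pull street":
  position 5–7: day pull street
  position 17–19: day pull street
  position 22–24: day pull street
  position 37–39: day pull street
  position 42–44: day pull street

5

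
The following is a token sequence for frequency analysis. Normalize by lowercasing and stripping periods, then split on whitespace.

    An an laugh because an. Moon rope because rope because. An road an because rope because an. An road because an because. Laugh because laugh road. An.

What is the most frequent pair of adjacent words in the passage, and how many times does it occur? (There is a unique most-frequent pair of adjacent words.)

"because an", 4 times

Bigram frequencies (highest first):
  because an: 4
  rope because: 3
  an an: 2
  laugh because: 2
  because rope: 2
  an road: 2
  … (8 more, each ≤ 2)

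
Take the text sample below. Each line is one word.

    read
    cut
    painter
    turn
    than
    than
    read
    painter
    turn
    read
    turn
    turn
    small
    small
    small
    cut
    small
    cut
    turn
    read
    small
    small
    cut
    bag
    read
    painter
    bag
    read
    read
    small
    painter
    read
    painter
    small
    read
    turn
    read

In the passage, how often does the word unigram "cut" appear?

Scanning the 37 tokens for "cut":
  position 2: cut
  position 16: cut
  position 18: cut
  position 23: cut

4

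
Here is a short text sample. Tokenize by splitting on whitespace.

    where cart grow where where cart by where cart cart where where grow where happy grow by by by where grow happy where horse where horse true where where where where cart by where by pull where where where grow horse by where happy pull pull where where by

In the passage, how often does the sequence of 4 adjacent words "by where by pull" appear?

1

Scanning the 46 overlapping 4-gram windows for "by where by pull":
  position 33–36: by where by pull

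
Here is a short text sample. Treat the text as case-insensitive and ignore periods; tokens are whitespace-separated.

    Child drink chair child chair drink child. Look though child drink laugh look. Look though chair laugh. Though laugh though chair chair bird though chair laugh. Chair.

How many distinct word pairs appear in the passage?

20

27 tokens → 26 bigram windows in total.
Repeated bigrams (each contributes count−1 duplicates):
  though chair: 3
  chair laugh: 2
  child drink: 2
  laugh though: 2
  look though: 2
6 duplicate windows → 26 − 6 = 20 distinct.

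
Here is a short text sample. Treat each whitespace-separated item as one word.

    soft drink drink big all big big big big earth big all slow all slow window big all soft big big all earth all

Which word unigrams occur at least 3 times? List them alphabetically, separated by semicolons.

all; big

Unigram counts meeting the condition (at least 3 times):
  all: 6
  big: 9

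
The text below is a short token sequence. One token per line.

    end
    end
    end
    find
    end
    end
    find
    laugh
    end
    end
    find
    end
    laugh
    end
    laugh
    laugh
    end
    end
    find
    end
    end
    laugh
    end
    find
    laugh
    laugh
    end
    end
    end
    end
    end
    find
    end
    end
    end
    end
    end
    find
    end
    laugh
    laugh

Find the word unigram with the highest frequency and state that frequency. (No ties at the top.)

Unigram frequencies (highest first):
  end: 25
  laugh: 9
  find: 7

"end", 25 times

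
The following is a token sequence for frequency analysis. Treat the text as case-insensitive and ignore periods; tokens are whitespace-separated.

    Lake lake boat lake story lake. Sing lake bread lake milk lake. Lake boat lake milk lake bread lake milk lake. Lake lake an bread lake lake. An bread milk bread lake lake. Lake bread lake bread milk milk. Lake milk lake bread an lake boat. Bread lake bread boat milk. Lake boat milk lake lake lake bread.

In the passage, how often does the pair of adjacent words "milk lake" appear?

7

Scanning the 57 overlapping bigram windows for "milk lake":
  position 11–12: milk lake
  position 16–17: milk lake
  position 20–21: milk lake
  position 39–40: milk lake
  position 41–42: milk lake
  position 51–52: milk lake
  position 54–55: milk lake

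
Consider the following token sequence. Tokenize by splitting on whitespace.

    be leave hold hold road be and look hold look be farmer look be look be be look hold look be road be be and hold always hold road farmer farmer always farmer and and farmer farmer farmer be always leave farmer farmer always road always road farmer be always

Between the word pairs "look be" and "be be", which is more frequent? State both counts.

"look be" (4 vs 2)

"look be": 4 occurrences
"be be": 2 occurrences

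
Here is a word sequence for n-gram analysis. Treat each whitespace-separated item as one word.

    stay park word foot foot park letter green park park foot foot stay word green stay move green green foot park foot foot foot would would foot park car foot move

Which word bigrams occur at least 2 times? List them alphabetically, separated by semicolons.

foot foot; foot park; park foot

Bigram counts meeting the condition (at least 2 times):
  foot foot: 4
  foot park: 3
  park foot: 2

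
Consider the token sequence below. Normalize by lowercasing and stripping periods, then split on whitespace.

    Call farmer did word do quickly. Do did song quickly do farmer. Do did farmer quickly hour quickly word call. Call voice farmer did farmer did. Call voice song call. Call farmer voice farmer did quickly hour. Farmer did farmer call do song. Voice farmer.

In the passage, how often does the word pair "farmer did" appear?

Scanning the 44 overlapping bigram windows for "farmer did":
  position 2–3: farmer did
  position 23–24: farmer did
  position 25–26: farmer did
  position 34–35: farmer did
  position 38–39: farmer did

5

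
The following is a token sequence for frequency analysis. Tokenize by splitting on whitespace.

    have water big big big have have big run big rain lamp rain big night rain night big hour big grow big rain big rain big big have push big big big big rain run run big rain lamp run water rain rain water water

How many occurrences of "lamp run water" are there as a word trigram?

1

Scanning the 43 overlapping trigram windows for "lamp run water":
  position 39–41: lamp run water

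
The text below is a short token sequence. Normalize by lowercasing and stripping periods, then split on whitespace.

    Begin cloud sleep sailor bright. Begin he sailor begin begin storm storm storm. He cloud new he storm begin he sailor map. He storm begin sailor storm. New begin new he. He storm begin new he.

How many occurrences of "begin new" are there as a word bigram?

Scanning the 35 overlapping bigram windows for "begin new":
  position 29–30: begin new
  position 34–35: begin new

2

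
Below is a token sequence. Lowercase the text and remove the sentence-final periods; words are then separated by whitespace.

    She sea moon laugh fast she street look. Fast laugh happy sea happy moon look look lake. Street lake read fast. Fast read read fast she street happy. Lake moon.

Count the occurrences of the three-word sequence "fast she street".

Scanning the 28 overlapping trigram windows for "fast she street":
  position 5–7: fast she street
  position 25–27: fast she street

2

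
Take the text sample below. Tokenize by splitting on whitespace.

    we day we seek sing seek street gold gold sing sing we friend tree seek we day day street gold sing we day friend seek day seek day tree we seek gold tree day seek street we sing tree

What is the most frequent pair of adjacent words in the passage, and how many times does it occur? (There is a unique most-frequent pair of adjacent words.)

Bigram frequencies (highest first):
  we day: 3
  we seek: 2
  seek street: 2
  street gold: 2
  gold sing: 2
  sing we: 2
  … (23 more, each ≤ 2)

"we day", 3 times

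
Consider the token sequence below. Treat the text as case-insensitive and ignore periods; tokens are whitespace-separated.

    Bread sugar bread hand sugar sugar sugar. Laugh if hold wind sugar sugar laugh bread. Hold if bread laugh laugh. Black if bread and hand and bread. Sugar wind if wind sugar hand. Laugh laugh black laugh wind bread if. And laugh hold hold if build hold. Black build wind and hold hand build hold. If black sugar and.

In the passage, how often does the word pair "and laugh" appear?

1

Scanning the 58 overlapping bigram windows for "and laugh":
  position 41–42: and laugh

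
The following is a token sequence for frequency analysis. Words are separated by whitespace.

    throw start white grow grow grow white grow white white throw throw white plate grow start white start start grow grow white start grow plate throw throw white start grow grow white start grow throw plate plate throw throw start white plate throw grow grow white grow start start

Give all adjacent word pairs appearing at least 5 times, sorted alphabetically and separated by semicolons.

Bigram counts meeting the condition (at least 5 times):
  grow grow: 5
  grow white: 5

grow grow; grow white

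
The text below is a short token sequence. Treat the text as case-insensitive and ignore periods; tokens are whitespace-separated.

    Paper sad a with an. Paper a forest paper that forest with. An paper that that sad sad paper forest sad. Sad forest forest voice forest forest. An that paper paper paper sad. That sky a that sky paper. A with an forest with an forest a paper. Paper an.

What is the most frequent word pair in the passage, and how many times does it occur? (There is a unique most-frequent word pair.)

Bigram frequencies (highest first):
  with an: 4
  paper paper: 3
  paper sad: 2
  a with: 2
  an paper: 2
  paper a: 2
  … (28 more, each ≤ 2)

"with an", 4 times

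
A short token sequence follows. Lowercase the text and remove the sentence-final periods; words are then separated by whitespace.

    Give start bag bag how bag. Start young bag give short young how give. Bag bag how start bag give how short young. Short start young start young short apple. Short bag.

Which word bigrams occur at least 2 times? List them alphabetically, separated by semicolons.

Bigram counts meeting the condition (at least 2 times):
  bag bag: 2
  bag give: 2
  bag how: 2
  short young: 2
  start bag: 2
  start young: 3
  young short: 2

bag bag; bag give; bag how; short young; start bag; start young; young short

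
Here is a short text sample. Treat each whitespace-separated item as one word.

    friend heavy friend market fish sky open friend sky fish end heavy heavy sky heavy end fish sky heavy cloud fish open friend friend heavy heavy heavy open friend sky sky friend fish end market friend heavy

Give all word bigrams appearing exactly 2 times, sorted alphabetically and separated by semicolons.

fish end; fish sky; friend sky; sky heavy

Bigram counts meeting the condition (exactly 2 times):
  fish end: 2
  fish sky: 2
  friend sky: 2
  sky heavy: 2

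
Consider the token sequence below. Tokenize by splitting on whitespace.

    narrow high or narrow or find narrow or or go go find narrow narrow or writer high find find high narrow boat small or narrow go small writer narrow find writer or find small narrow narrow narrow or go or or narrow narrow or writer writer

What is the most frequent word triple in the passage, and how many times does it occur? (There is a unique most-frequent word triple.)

Trigram frequencies (highest first):
  narrow narrow or: 3
  narrow or writer: 2
  narrow high or: 1
  high or narrow: 1
  or narrow or: 1
  narrow or find: 1
  … (35 more, each ≤ 1)

"narrow narrow or", 3 times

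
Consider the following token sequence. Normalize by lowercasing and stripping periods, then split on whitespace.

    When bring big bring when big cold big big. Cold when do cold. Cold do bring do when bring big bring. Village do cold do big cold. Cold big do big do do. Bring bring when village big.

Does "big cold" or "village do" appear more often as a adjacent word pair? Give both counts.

"big cold" (3 vs 1)

"big cold": 3 occurrences
"village do": 1 occurrence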